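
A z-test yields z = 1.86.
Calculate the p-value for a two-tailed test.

Answer: p-value ≈ 0.0629

Derivation:
For z = 1.86:
p = 2×P(Z > |1.86|) = 2×(1 - Φ(1.86)) = 0.0629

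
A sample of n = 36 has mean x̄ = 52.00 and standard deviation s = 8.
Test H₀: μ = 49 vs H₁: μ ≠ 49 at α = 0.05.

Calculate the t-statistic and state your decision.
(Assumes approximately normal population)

Answer: t = 2.2501, reject H₀

Derivation:
df = n - 1 = 35
SE = s/√n = 8/√36 = 1.3333
t = (x̄ - μ₀)/SE = (52.00 - 49)/1.3333 = 2.2501
Critical value: t_{0.025,35} = ±2.030
p-value ≈ 0.0308
Decision: reject H₀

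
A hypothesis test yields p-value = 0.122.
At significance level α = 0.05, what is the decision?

Answer: fail to reject H₀

Derivation:
Compare p-value to α:
0.122 ≥ 0.05
Decision: fail to reject H₀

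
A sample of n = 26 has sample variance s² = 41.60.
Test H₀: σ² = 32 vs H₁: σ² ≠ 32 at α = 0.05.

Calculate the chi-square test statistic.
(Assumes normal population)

df = n - 1 = 25
χ² = (n-1)s²/σ₀² = 25×41.60/32 = 32.5000
Critical values: χ²_{0.975,25} = 13.120, χ²_{0.025,25} = 40.646
Rejection region: χ² < 13.120 or χ² > 40.646
Decision: fail to reject H₀

Answer: χ² = 32.5000, fail to reject H₀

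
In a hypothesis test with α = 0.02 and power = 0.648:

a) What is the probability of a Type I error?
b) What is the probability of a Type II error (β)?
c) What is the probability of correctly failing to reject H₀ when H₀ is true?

Answer: a) 0.02, b) 0.352, c) 0.98

Derivation:
a) Type I error probability = α = 0.02
b) Power = P(reject H₀ | H₁ true) = 1 - β = 0.648, so Type II error probability = β = 1 - Power = 0.352
c) P(fail to reject H₀ | H₀ true) = 1 - α = 0.98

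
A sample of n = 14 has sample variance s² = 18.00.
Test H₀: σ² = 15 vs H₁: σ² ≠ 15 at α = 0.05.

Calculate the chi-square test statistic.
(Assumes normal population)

df = n - 1 = 13
χ² = (n-1)s²/σ₀² = 13×18.00/15 = 15.6000
Critical values: χ²_{0.975,13} = 5.009, χ²_{0.025,13} = 24.736
Rejection region: χ² < 5.009 or χ² > 24.736
Decision: fail to reject H₀

Answer: χ² = 15.6000, fail to reject H₀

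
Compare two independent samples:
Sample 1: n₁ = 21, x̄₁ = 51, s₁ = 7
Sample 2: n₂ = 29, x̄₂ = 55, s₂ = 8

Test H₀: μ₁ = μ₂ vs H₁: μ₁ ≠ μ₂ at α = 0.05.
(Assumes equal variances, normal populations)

Pooled variance: s²_p = [20×7² + 28×8²]/(48) = 57.7500
s_p = 7.5993
SE = s_p×√(1/n₁ + 1/n₂) = 7.5993×√(1/21 + 1/29) = 2.1775
t = (x̄₁ - x̄₂)/SE = (51 - 55)/2.1775 = -1.8370
df = 48, t-critical = ±2.011
Decision: fail to reject H₀

Answer: t = -1.8370, fail to reject H₀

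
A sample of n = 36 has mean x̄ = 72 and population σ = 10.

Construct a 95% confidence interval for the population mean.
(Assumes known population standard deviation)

Confidence level: 95%, α = 0.05
z_0.025 = 1.960
SE = σ/√n = 10/√36 = 1.6667
Margin of error = 1.960 × 1.6667 = 3.2667
CI: x̄ ± margin = 72 ± 3.2667
CI: (68.7333, 75.2667)

Answer: (68.7333, 75.2667)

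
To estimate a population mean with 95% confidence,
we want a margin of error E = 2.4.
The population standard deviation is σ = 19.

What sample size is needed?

Answer: n = 241

Derivation:
z_0.025 = 1.960
n = (z×σ/E)² = (1.960×19/2.4)²
n = 240.7669
Round up: n = 241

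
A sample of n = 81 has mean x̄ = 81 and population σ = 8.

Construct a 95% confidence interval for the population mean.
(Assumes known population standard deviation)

Answer: (79.2578, 82.7422)

Derivation:
Confidence level: 95%, α = 0.05
z_0.025 = 1.960
SE = σ/√n = 8/√81 = 0.8889
Margin of error = 1.960 × 0.8889 = 1.7422
CI: x̄ ± margin = 81 ± 1.7422
CI: (79.2578, 82.7422)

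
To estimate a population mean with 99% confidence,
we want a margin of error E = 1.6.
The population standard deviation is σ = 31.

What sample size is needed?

z_0.005 = 2.576
n = (z×σ/E)² = (2.576×31/1.6)²
n = 2491.0081
Round up: n = 2492

Answer: n = 2492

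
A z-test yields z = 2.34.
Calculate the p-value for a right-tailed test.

Answer: p-value ≈ 0.0096

Derivation:
For z = 2.34:
p = P(Z > 2.34) = 1 - Φ(2.34) = 0.0096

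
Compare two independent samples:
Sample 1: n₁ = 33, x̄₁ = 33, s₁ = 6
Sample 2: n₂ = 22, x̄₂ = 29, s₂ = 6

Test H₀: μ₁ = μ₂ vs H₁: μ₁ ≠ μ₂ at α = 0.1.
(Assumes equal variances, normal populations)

Answer: t = 2.4222, reject H₀

Derivation:
Pooled variance: s²_p = [32×6² + 21×6²]/(53) = 36.0000
s_p = 6.0000
SE = s_p×√(1/n₁ + 1/n₂) = 6.0000×√(1/33 + 1/22) = 1.6514
t = (x̄₁ - x̄₂)/SE = (33 - 29)/1.6514 = 2.4222
df = 53, t-critical = ±1.674
Decision: reject H₀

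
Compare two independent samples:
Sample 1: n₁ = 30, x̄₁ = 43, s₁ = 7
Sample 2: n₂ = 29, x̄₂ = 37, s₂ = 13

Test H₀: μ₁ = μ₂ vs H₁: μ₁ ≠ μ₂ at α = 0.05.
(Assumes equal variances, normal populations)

Pooled variance: s²_p = [29×7² + 28×13²]/(57) = 107.9474
s_p = 10.3898
SE = s_p×√(1/n₁ + 1/n₂) = 10.3898×√(1/30 + 1/29) = 2.7057
t = (x̄₁ - x̄₂)/SE = (43 - 37)/2.7057 = 2.2175
df = 57, t-critical = ±2.002
Decision: reject H₀

Answer: t = 2.2175, reject H₀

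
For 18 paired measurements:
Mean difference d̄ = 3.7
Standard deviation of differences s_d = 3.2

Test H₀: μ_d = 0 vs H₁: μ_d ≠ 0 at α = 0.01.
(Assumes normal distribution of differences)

Answer: t = 4.9059, reject H₀

Derivation:
df = n - 1 = 17
SE = s_d/√n = 3.2/√18 = 0.7542
t = d̄/SE = 3.7/0.7542 = 4.9059
Critical value: t_{0.005,17} = ±2.898
p-value ≈ 0.0001
Decision: reject H₀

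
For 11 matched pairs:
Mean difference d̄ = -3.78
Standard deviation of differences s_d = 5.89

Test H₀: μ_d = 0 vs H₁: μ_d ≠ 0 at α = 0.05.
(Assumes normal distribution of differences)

df = n - 1 = 10
SE = s_d/√n = 5.89/√11 = 1.7759
t = d̄/SE = -3.78/1.7759 = -2.1285
Critical value: t_{0.025,10} = ±2.228
p-value ≈ 0.0592
Decision: fail to reject H₀

Answer: t = -2.1285, fail to reject H₀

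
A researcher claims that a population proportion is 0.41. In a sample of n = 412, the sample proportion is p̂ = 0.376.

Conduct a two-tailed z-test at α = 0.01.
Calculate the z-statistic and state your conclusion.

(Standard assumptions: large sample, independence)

H₀: p = 0.41, H₁: p ≠ 0.41
Standard error: SE = √(p₀(1-p₀)/n) = √(0.41×0.59/412) = 0.024231
z-statistic: z = (p̂ - p₀)/SE = (0.376 - 0.41)/0.024231 = -1.4032
Critical value: z_0.005 = ±2.576
p-value = 0.1606
Decision: fail to reject H₀ at α = 0.01

Answer: z = -1.4032, fail to reject H₀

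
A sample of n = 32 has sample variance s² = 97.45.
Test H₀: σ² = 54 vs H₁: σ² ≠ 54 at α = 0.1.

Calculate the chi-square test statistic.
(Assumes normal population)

Answer: χ² = 55.9435, reject H₀

Derivation:
df = n - 1 = 31
χ² = (n-1)s²/σ₀² = 31×97.45/54 = 55.9435
Critical values: χ²_{0.95,31} = 19.281, χ²_{0.05,31} = 44.985
Rejection region: χ² < 19.281 or χ² > 44.985
Decision: reject H₀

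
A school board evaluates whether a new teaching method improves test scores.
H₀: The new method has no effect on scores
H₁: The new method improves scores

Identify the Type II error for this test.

Type I error: rejecting H₀ when it is actually true (false positive).
Type II error: failing to reject H₀ when H₁ is actually true (false negative).

Answer: Failing to adopt an effective teaching method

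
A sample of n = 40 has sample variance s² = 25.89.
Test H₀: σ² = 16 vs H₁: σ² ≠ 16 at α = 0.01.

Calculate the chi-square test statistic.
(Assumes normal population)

df = n - 1 = 39
χ² = (n-1)s²/σ₀² = 39×25.89/16 = 63.1069
Critical values: χ²_{0.995,39} = 19.996, χ²_{0.005,39} = 65.476
Rejection region: χ² < 19.996 or χ² > 65.476
Decision: fail to reject H₀

Answer: χ² = 63.1069, fail to reject H₀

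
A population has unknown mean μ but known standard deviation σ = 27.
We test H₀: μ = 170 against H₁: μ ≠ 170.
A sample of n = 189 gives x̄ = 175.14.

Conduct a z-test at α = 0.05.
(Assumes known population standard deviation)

Answer: z = 2.6171, reject H₀

Derivation:
Standard error: SE = σ/√n = 27/√189 = 1.9640
z-statistic: z = (x̄ - μ₀)/SE = (175.14 - 170)/1.9640 = 2.6171
Critical value: ±1.960
p-value = 0.0089
Decision: reject H₀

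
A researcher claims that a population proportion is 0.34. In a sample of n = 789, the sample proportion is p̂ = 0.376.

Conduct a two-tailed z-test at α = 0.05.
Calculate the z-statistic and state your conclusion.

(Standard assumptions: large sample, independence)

H₀: p = 0.34, H₁: p ≠ 0.34
Standard error: SE = √(p₀(1-p₀)/n) = √(0.34×0.66/789) = 0.016864
z-statistic: z = (p̂ - p₀)/SE = (0.376 - 0.34)/0.016864 = 2.1347
Critical value: z_0.025 = ±1.960
p-value = 0.0328
Decision: reject H₀ at α = 0.05

Answer: z = 2.1347, reject H₀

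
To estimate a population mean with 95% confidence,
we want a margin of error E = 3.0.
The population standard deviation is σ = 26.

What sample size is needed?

z_0.025 = 1.960
n = (z×σ/E)² = (1.960×26/3.0)²
n = 288.5468
Round up: n = 289

Answer: n = 289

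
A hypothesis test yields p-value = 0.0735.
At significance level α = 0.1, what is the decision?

Compare p-value to α:
0.0735 < 0.1
Decision: reject H₀

Answer: reject H₀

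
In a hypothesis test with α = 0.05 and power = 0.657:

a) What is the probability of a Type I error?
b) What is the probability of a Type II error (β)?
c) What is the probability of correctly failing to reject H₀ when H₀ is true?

Answer: a) 0.05, b) 0.343, c) 0.95

Derivation:
a) Type I error probability = α = 0.05
b) Power = P(reject H₀ | H₁ true) = 1 - β = 0.657, so Type II error probability = β = 1 - Power = 0.343
c) P(fail to reject H₀ | H₀ true) = 1 - α = 0.95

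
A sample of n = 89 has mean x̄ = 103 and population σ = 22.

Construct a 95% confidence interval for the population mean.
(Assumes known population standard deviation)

Confidence level: 95%, α = 0.05
z_0.025 = 1.960
SE = σ/√n = 22/√89 = 2.3320
Margin of error = 1.960 × 2.3320 = 4.5707
CI: x̄ ± margin = 103 ± 4.5707
CI: (98.4293, 107.5707)

Answer: (98.4293, 107.5707)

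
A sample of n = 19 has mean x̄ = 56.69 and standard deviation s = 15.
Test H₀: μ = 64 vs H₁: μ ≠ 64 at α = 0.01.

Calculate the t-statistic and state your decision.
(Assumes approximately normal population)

Answer: t = -2.1243, fail to reject H₀

Derivation:
df = n - 1 = 18
SE = s/√n = 15/√19 = 3.4412
t = (x̄ - μ₀)/SE = (56.69 - 64)/3.4412 = -2.1243
Critical value: t_{0.005,18} = ±2.878
p-value ≈ 0.0478
Decision: fail to reject H₀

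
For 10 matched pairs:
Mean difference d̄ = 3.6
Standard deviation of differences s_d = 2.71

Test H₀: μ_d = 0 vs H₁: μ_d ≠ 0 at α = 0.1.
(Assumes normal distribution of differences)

df = n - 1 = 9
SE = s_d/√n = 2.71/√10 = 0.8570
t = d̄/SE = 3.6/0.8570 = 4.2007
Critical value: t_{0.05,9} = ±1.833
p-value ≈ 0.0023
Decision: reject H₀

Answer: t = 4.2007, reject H₀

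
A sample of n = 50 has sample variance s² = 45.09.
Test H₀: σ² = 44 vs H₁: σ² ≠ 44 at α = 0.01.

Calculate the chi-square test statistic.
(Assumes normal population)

df = n - 1 = 49
χ² = (n-1)s²/σ₀² = 49×45.09/44 = 50.2139
Critical values: χ²_{0.995,49} = 27.249, χ²_{0.005,49} = 78.231
Rejection region: χ² < 27.249 or χ² > 78.231
Decision: fail to reject H₀

Answer: χ² = 50.2139, fail to reject H₀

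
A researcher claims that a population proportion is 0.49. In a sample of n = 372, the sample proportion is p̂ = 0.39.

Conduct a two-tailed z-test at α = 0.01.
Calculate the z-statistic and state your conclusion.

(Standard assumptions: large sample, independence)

Answer: z = -3.8582, reject H₀

Derivation:
H₀: p = 0.49, H₁: p ≠ 0.49
Standard error: SE = √(p₀(1-p₀)/n) = √(0.49×0.51/372) = 0.025919
z-statistic: z = (p̂ - p₀)/SE = (0.39 - 0.49)/0.025919 = -3.8582
Critical value: z_0.005 = ±2.576
p-value = 0.0001
Decision: reject H₀ at α = 0.01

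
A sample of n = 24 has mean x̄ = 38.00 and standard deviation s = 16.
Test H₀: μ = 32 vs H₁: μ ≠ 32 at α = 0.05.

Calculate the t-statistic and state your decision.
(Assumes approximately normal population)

Answer: t = 1.8371, fail to reject H₀

Derivation:
df = n - 1 = 23
SE = s/√n = 16/√24 = 3.2660
t = (x̄ - μ₀)/SE = (38.00 - 32)/3.2660 = 1.8371
Critical value: t_{0.025,23} = ±2.069
p-value ≈ 0.0792
Decision: fail to reject H₀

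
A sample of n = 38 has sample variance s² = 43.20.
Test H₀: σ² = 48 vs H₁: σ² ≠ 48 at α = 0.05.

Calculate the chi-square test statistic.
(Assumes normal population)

Answer: χ² = 33.3000, fail to reject H₀

Derivation:
df = n - 1 = 37
χ² = (n-1)s²/σ₀² = 37×43.20/48 = 33.3000
Critical values: χ²_{0.975,37} = 22.106, χ²_{0.025,37} = 55.668
Rejection region: χ² < 22.106 or χ² > 55.668
Decision: fail to reject H₀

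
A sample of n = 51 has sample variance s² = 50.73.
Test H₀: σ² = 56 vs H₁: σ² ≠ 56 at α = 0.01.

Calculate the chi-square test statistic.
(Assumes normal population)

Answer: χ² = 45.2946, fail to reject H₀

Derivation:
df = n - 1 = 50
χ² = (n-1)s²/σ₀² = 50×50.73/56 = 45.2946
Critical values: χ²_{0.995,50} = 27.991, χ²_{0.005,50} = 79.490
Rejection region: χ² < 27.991 or χ² > 79.490
Decision: fail to reject H₀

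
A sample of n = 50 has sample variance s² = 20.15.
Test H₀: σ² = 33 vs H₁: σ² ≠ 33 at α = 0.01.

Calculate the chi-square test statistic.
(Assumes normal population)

Answer: χ² = 29.9197, fail to reject H₀

Derivation:
df = n - 1 = 49
χ² = (n-1)s²/σ₀² = 49×20.15/33 = 29.9197
Critical values: χ²_{0.995,49} = 27.249, χ²_{0.005,49} = 78.231
Rejection region: χ² < 27.249 or χ² > 78.231
Decision: fail to reject H₀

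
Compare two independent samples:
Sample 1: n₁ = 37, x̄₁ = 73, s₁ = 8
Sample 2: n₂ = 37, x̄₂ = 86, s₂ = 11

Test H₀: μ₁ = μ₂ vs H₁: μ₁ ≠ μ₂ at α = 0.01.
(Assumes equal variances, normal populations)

Pooled variance: s²_p = [36×8² + 36×11²]/(72) = 92.5000
s_p = 9.6177
SE = s_p×√(1/n₁ + 1/n₂) = 9.6177×√(1/37 + 1/37) = 2.2361
t = (x̄₁ - x̄₂)/SE = (73 - 86)/2.2361 = -5.8137
df = 72, t-critical = ±2.646
Decision: reject H₀

Answer: t = -5.8137, reject H₀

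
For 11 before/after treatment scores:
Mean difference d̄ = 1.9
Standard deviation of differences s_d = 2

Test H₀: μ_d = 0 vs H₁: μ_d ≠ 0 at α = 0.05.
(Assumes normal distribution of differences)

df = n - 1 = 10
SE = s_d/√n = 2/√11 = 0.6030
t = d̄/SE = 1.9/0.6030 = 3.1509
Critical value: t_{0.025,10} = ±2.228
p-value ≈ 0.0103
Decision: reject H₀

Answer: t = 3.1509, reject H₀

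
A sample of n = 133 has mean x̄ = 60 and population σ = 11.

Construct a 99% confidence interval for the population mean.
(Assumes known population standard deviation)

Answer: (57.5430, 62.4570)

Derivation:
Confidence level: 99%, α = 0.01
z_0.005 = 2.576
SE = σ/√n = 11/√133 = 0.9538
Margin of error = 2.576 × 0.9538 = 2.4570
CI: x̄ ± margin = 60 ± 2.4570
CI: (57.5430, 62.4570)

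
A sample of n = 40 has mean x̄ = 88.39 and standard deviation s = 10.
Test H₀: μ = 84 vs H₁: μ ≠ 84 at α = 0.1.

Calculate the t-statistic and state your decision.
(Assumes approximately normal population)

Answer: t = 2.7765, reject H₀

Derivation:
df = n - 1 = 39
SE = s/√n = 10/√40 = 1.5811
t = (x̄ - μ₀)/SE = (88.39 - 84)/1.5811 = 2.7765
Critical value: t_{0.05,39} = ±1.685
p-value ≈ 0.0084
Decision: reject H₀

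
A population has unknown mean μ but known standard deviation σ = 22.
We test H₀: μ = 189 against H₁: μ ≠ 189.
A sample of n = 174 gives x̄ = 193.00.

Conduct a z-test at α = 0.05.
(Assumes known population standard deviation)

Answer: z = 2.3984, reject H₀

Derivation:
Standard error: SE = σ/√n = 22/√174 = 1.6678
z-statistic: z = (x̄ - μ₀)/SE = (193.00 - 189)/1.6678 = 2.3984
Critical value: ±1.960
p-value = 0.0165
Decision: reject H₀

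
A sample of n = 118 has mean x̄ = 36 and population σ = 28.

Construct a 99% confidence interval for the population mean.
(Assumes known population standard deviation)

Answer: (29.3601, 42.6399)

Derivation:
Confidence level: 99%, α = 0.01
z_0.005 = 2.576
SE = σ/√n = 28/√118 = 2.5776
Margin of error = 2.576 × 2.5776 = 6.6399
CI: x̄ ± margin = 36 ± 6.6399
CI: (29.3601, 42.6399)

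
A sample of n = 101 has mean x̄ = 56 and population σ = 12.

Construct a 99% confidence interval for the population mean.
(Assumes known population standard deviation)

Confidence level: 99%, α = 0.01
z_0.005 = 2.576
SE = σ/√n = 12/√101 = 1.1940
Margin of error = 2.576 × 1.1940 = 3.0757
CI: x̄ ± margin = 56 ± 3.0757
CI: (52.9243, 59.0757)

Answer: (52.9243, 59.0757)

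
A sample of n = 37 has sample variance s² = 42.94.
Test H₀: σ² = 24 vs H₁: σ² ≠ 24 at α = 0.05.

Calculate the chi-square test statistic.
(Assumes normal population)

Answer: χ² = 64.4100, reject H₀

Derivation:
df = n - 1 = 36
χ² = (n-1)s²/σ₀² = 36×42.94/24 = 64.4100
Critical values: χ²_{0.975,36} = 21.336, χ²_{0.025,36} = 54.437
Rejection region: χ² < 21.336 or χ² > 54.437
Decision: reject H₀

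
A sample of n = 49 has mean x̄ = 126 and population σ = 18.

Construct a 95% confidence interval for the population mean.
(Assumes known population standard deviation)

Confidence level: 95%, α = 0.05
z_0.025 = 1.960
SE = σ/√n = 18/√49 = 2.5714
Margin of error = 1.960 × 2.5714 = 5.0399
CI: x̄ ± margin = 126 ± 5.0399
CI: (120.9601, 131.0399)

Answer: (120.9601, 131.0399)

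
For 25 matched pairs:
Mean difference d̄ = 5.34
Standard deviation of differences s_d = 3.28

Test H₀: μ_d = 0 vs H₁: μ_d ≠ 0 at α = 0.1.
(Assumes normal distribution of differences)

df = n - 1 = 24
SE = s_d/√n = 3.28/√25 = 0.6560
t = d̄/SE = 5.34/0.6560 = 8.1402
Critical value: t_{0.05,24} = ±1.711
p-value < 0.0001
Decision: reject H₀

Answer: t = 8.1402, reject H₀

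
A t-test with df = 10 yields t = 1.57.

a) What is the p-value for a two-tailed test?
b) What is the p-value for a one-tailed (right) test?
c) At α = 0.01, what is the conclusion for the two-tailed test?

Using t-distribution with df = 10:
a) Two-tailed: p = 2×P(T > 1.57) = 0.1475
b) One-tailed: p = P(T > 1.57) = 0.0737
c) 0.1475 ≥ 0.01, fail to reject H₀

Answer: a) 0.1475, b) 0.0737, c) fail to reject H₀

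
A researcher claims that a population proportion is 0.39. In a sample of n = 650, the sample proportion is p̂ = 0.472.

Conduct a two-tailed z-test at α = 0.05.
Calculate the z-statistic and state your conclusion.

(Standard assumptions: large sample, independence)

H₀: p = 0.39, H₁: p ≠ 0.39
Standard error: SE = √(p₀(1-p₀)/n) = √(0.39×0.61/650) = 0.019131
z-statistic: z = (p̂ - p₀)/SE = (0.472 - 0.39)/0.019131 = 4.2862
Critical value: z_0.025 = ±1.960
p-value < 0.0001
Decision: reject H₀ at α = 0.05

Answer: z = 4.2862, reject H₀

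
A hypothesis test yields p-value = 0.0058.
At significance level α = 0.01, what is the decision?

Compare p-value to α:
0.0058 < 0.01
Decision: reject H₀

Answer: reject H₀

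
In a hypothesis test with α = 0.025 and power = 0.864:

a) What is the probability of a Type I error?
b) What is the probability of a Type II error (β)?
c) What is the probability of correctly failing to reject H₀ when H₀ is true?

a) Type I error probability = α = 0.025
b) Power = P(reject H₀ | H₁ true) = 1 - β = 0.864, so Type II error probability = β = 1 - Power = 0.136
c) P(fail to reject H₀ | H₀ true) = 1 - α = 0.975

Answer: a) 0.025, b) 0.136, c) 0.975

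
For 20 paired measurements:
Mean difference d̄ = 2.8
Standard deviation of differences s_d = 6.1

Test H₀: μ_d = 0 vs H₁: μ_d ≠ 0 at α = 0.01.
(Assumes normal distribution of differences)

Answer: t = 2.0528, fail to reject H₀

Derivation:
df = n - 1 = 19
SE = s_d/√n = 6.1/√20 = 1.3640
t = d̄/SE = 2.8/1.3640 = 2.0528
Critical value: t_{0.005,19} = ±2.861
p-value ≈ 0.0541
Decision: fail to reject H₀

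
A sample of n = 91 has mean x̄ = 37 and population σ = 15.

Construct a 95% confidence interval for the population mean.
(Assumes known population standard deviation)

Confidence level: 95%, α = 0.05
z_0.025 = 1.960
SE = σ/√n = 15/√91 = 1.5724
Margin of error = 1.960 × 1.5724 = 3.0819
CI: x̄ ± margin = 37 ± 3.0819
CI: (33.9181, 40.0819)

Answer: (33.9181, 40.0819)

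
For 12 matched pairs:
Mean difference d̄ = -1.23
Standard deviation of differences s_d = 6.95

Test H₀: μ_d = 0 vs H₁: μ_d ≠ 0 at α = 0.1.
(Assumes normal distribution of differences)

df = n - 1 = 11
SE = s_d/√n = 6.95/√12 = 2.0063
t = d̄/SE = -1.23/2.0063 = -0.6131
Critical value: t_{0.05,11} = ±1.796
p-value ≈ 0.5523
Decision: fail to reject H₀

Answer: t = -0.6131, fail to reject H₀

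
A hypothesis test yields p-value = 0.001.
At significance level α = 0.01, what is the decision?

Compare p-value to α:
0.001 < 0.01
Decision: reject H₀

Answer: reject H₀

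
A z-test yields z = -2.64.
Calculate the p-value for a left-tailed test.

For z = -2.64:
p = P(Z < -2.64) = Φ(-2.64) = 0.0041

Answer: p-value ≈ 0.0041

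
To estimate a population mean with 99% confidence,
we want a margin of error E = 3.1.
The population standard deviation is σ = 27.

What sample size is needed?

z_0.005 = 2.576
n = (z×σ/E)² = (2.576×27/3.1)²
n = 503.3799
Round up: n = 504

Answer: n = 504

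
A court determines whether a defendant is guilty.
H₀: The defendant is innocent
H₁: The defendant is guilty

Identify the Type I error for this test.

Answer: Convicting an innocent person

Derivation:
Type I error: rejecting H₀ when it is actually true (false positive).
Type II error: failing to reject H₀ when H₁ is actually true (false negative).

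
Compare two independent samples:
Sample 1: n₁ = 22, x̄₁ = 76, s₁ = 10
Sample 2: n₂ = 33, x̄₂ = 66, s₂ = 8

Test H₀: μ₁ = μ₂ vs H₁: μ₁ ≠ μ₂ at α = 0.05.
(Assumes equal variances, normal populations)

Pooled variance: s²_p = [21×10² + 32×8²]/(53) = 78.2642
s_p = 8.8467
SE = s_p×√(1/n₁ + 1/n₂) = 8.8467×√(1/22 + 1/33) = 2.4350
t = (x̄₁ - x̄₂)/SE = (76 - 66)/2.4350 = 4.1068
df = 53, t-critical = ±2.006
Decision: reject H₀

Answer: t = 4.1068, reject H₀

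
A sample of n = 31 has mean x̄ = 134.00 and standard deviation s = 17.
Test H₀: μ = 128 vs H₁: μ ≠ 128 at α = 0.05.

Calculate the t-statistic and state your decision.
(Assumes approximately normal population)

Answer: t = 1.9651, fail to reject H₀

Derivation:
df = n - 1 = 30
SE = s/√n = 17/√31 = 3.0533
t = (x̄ - μ₀)/SE = (134.00 - 128)/3.0533 = 1.9651
Critical value: t_{0.025,30} = ±2.042
p-value ≈ 0.0587
Decision: fail to reject H₀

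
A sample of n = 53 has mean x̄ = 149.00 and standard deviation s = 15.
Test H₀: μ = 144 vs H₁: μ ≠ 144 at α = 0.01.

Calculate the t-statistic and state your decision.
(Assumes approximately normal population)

df = n - 1 = 52
SE = s/√n = 15/√53 = 2.0604
t = (x̄ - μ₀)/SE = (149.00 - 144)/2.0604 = 2.4267
Critical value: t_{0.005,52} = ±2.674
p-value ≈ 0.0187
Decision: fail to reject H₀

Answer: t = 2.4267, fail to reject H₀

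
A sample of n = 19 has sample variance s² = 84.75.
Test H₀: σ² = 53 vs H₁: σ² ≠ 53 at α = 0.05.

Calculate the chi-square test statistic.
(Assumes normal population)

Answer: χ² = 28.7830, fail to reject H₀

Derivation:
df = n - 1 = 18
χ² = (n-1)s²/σ₀² = 18×84.75/53 = 28.7830
Critical values: χ²_{0.975,18} = 8.231, χ²_{0.025,18} = 31.526
Rejection region: χ² < 8.231 or χ² > 31.526
Decision: fail to reject H₀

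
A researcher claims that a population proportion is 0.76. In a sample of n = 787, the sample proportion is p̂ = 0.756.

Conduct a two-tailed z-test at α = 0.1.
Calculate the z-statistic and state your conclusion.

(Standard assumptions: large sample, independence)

Answer: z = -0.2627, fail to reject H₀

Derivation:
H₀: p = 0.76, H₁: p ≠ 0.76
Standard error: SE = √(p₀(1-p₀)/n) = √(0.76×0.24/787) = 0.015224
z-statistic: z = (p̂ - p₀)/SE = (0.756 - 0.76)/0.015224 = -0.2627
Critical value: z_0.05 = ±1.645
p-value = 0.7928
Decision: fail to reject H₀ at α = 0.1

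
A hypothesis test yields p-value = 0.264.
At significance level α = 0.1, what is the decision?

Compare p-value to α:
0.264 ≥ 0.1
Decision: fail to reject H₀

Answer: fail to reject H₀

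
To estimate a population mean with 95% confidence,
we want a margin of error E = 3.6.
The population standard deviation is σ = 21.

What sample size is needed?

z_0.025 = 1.960
n = (z×σ/E)² = (1.960×21/3.6)²
n = 130.7211
Round up: n = 131

Answer: n = 131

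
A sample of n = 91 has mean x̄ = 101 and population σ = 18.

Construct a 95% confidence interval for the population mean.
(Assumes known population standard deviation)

Answer: (97.3017, 104.6983)

Derivation:
Confidence level: 95%, α = 0.05
z_0.025 = 1.960
SE = σ/√n = 18/√91 = 1.8869
Margin of error = 1.960 × 1.8869 = 3.6983
CI: x̄ ± margin = 101 ± 3.6983
CI: (97.3017, 104.6983)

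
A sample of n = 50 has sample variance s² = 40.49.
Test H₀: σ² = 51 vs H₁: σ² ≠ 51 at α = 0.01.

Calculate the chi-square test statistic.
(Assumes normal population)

Answer: χ² = 38.9022, fail to reject H₀

Derivation:
df = n - 1 = 49
χ² = (n-1)s²/σ₀² = 49×40.49/51 = 38.9022
Critical values: χ²_{0.995,49} = 27.249, χ²_{0.005,49} = 78.231
Rejection region: χ² < 27.249 or χ² > 78.231
Decision: fail to reject H₀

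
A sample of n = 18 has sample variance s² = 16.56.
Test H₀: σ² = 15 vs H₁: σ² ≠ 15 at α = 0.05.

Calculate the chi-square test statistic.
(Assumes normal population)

df = n - 1 = 17
χ² = (n-1)s²/σ₀² = 17×16.56/15 = 18.7680
Critical values: χ²_{0.975,17} = 7.564, χ²_{0.025,17} = 30.191
Rejection region: χ² < 7.564 or χ² > 30.191
Decision: fail to reject H₀

Answer: χ² = 18.7680, fail to reject H₀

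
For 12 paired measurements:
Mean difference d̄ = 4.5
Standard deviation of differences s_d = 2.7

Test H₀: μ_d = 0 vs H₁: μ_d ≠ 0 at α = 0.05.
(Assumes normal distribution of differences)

Answer: t = 5.7737, reject H₀

Derivation:
df = n - 1 = 11
SE = s_d/√n = 2.7/√12 = 0.7794
t = d̄/SE = 4.5/0.7794 = 5.7737
Critical value: t_{0.025,11} = ±2.201
p-value ≈ 0.0001
Decision: reject H₀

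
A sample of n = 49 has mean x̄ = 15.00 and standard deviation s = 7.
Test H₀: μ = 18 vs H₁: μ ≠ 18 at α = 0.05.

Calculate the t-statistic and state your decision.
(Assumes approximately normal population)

df = n - 1 = 48
SE = s/√n = 7/√49 = 1.0000
t = (x̄ - μ₀)/SE = (15.00 - 18)/1.0000 = -3.0000
Critical value: t_{0.025,48} = ±2.011
p-value ≈ 0.0043
Decision: reject H₀

Answer: t = -3.0000, reject H₀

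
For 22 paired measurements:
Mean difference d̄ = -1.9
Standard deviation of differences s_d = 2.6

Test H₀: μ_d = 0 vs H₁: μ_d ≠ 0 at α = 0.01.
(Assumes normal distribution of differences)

Answer: t = -3.4277, reject H₀

Derivation:
df = n - 1 = 21
SE = s_d/√n = 2.6/√22 = 0.5543
t = d̄/SE = -1.9/0.5543 = -3.4277
Critical value: t_{0.005,21} = ±2.831
p-value ≈ 0.0025
Decision: reject H₀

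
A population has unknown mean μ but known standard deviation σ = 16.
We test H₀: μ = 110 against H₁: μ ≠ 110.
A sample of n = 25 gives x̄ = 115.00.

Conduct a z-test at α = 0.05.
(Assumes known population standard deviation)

Standard error: SE = σ/√n = 16/√25 = 3.2000
z-statistic: z = (x̄ - μ₀)/SE = (115.00 - 110)/3.2000 = 1.5625
Critical value: ±1.960
p-value = 0.1182
Decision: fail to reject H₀

Answer: z = 1.5625, fail to reject H₀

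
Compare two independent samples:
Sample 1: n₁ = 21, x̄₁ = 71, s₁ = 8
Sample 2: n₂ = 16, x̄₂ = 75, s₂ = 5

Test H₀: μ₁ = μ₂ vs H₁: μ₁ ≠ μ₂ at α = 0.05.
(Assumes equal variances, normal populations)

Answer: t = -1.7529, fail to reject H₀

Derivation:
Pooled variance: s²_p = [20×8² + 15×5²]/(35) = 47.2857
s_p = 6.8765
SE = s_p×√(1/n₁ + 1/n₂) = 6.8765×√(1/21 + 1/16) = 2.2819
t = (x̄₁ - x̄₂)/SE = (71 - 75)/2.2819 = -1.7529
df = 35, t-critical = ±2.030
Decision: fail to reject H₀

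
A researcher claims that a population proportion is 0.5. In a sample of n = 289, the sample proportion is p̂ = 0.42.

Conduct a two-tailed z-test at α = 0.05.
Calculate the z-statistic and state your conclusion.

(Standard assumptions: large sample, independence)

Answer: z = -2.7200, reject H₀

Derivation:
H₀: p = 0.5, H₁: p ≠ 0.5
Standard error: SE = √(p₀(1-p₀)/n) = √(0.5×0.5/289) = 0.029412
z-statistic: z = (p̂ - p₀)/SE = (0.42 - 0.5)/0.029412 = -2.7200
Critical value: z_0.025 = ±1.960
p-value = 0.0065
Decision: reject H₀ at α = 0.05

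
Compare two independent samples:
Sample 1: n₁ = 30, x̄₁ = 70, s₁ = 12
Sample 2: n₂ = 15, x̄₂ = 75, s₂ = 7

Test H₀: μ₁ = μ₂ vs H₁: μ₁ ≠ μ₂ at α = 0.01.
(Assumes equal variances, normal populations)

Answer: t = -1.4869, fail to reject H₀

Derivation:
Pooled variance: s²_p = [29×12² + 14×7²]/(43) = 113.0698
s_p = 10.6334
SE = s_p×√(1/n₁ + 1/n₂) = 10.6334×√(1/30 + 1/15) = 3.3626
t = (x̄₁ - x̄₂)/SE = (70 - 75)/3.3626 = -1.4869
df = 43, t-critical = ±2.695
Decision: fail to reject H₀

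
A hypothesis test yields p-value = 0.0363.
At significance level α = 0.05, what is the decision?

Compare p-value to α:
0.0363 < 0.05
Decision: reject H₀

Answer: reject H₀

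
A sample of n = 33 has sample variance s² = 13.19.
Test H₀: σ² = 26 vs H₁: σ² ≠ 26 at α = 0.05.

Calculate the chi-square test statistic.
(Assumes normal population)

df = n - 1 = 32
χ² = (n-1)s²/σ₀² = 32×13.19/26 = 16.2338
Critical values: χ²_{0.975,32} = 18.291, χ²_{0.025,32} = 49.480
Rejection region: χ² < 18.291 or χ² > 49.480
Decision: reject H₀

Answer: χ² = 16.2338, reject H₀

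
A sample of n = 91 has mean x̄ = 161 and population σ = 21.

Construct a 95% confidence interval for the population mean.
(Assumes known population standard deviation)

Confidence level: 95%, α = 0.05
z_0.025 = 1.960
SE = σ/√n = 21/√91 = 2.2014
Margin of error = 1.960 × 2.2014 = 4.3147
CI: x̄ ± margin = 161 ± 4.3147
CI: (156.6853, 165.3147)

Answer: (156.6853, 165.3147)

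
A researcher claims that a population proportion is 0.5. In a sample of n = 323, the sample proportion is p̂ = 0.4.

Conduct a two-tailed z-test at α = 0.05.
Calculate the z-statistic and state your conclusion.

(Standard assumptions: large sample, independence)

H₀: p = 0.5, H₁: p ≠ 0.5
Standard error: SE = √(p₀(1-p₀)/n) = √(0.5×0.5/323) = 0.027821
z-statistic: z = (p̂ - p₀)/SE = (0.4 - 0.5)/0.027821 = -3.5944
Critical value: z_0.025 = ±1.960
p-value = 0.0003
Decision: reject H₀ at α = 0.05

Answer: z = -3.5944, reject H₀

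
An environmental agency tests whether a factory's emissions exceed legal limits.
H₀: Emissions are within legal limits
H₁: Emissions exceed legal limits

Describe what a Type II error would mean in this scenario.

Type I error: rejecting H₀ when it is actually true (false positive).
Type II error: failing to reject H₀ when H₁ is actually true (false negative).

Answer: Failing to cite a factory whose emissions actually exceed the limit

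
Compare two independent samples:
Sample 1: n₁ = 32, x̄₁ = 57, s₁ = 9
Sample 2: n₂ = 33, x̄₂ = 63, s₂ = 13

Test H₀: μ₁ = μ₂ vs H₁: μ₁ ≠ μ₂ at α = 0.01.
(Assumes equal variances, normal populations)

Pooled variance: s²_p = [31×9² + 32×13²]/(63) = 125.6984
s_p = 11.2115
SE = s_p×√(1/n₁ + 1/n₂) = 11.2115×√(1/32 + 1/33) = 2.7816
t = (x̄₁ - x̄₂)/SE = (57 - 63)/2.7816 = -2.1570
df = 63, t-critical = ±2.656
Decision: fail to reject H₀

Answer: t = -2.1570, fail to reject H₀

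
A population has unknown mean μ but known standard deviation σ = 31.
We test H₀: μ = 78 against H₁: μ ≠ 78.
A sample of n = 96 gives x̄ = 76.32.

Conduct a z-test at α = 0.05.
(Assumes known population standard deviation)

Answer: z = -0.5310, fail to reject H₀

Derivation:
Standard error: SE = σ/√n = 31/√96 = 3.1639
z-statistic: z = (x̄ - μ₀)/SE = (76.32 - 78)/3.1639 = -0.5310
Critical value: ±1.960
p-value = 0.5954
Decision: fail to reject H₀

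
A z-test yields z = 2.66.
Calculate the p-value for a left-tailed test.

Answer: p-value ≈ 0.9961

Derivation:
For z = 2.66:
p = P(Z < 2.66) = Φ(2.66) = 0.9961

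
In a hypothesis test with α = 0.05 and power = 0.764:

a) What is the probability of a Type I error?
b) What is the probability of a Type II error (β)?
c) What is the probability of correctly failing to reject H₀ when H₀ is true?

a) Type I error probability = α = 0.05
b) Power = P(reject H₀ | H₁ true) = 1 - β = 0.764, so Type II error probability = β = 1 - Power = 0.236
c) P(fail to reject H₀ | H₀ true) = 1 - α = 0.95

Answer: a) 0.05, b) 0.236, c) 0.95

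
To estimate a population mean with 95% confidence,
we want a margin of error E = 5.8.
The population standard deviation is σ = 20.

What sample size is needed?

Answer: n = 46

Derivation:
z_0.025 = 1.960
n = (z×σ/E)² = (1.960×20/5.8)²
n = 45.6790
Round up: n = 46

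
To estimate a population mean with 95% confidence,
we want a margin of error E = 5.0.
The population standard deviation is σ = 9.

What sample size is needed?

z_0.025 = 1.960
n = (z×σ/E)² = (1.960×9/5.0)²
n = 12.4468
Round up: n = 13

Answer: n = 13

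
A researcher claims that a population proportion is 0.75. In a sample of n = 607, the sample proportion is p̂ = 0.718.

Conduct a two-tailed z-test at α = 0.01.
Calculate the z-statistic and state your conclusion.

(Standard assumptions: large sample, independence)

Answer: z = -1.8208, fail to reject H₀

Derivation:
H₀: p = 0.75, H₁: p ≠ 0.75
Standard error: SE = √(p₀(1-p₀)/n) = √(0.75×0.25/607) = 0.017575
z-statistic: z = (p̂ - p₀)/SE = (0.718 - 0.75)/0.017575 = -1.8208
Critical value: z_0.005 = ±2.576
p-value = 0.0686
Decision: fail to reject H₀ at α = 0.01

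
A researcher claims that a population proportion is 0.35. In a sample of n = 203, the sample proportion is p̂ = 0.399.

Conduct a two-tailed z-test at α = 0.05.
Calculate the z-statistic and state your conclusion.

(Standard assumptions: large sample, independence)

Answer: z = 1.4637, fail to reject H₀

Derivation:
H₀: p = 0.35, H₁: p ≠ 0.35
Standard error: SE = √(p₀(1-p₀)/n) = √(0.35×0.65/203) = 0.033477
z-statistic: z = (p̂ - p₀)/SE = (0.399 - 0.35)/0.033477 = 1.4637
Critical value: z_0.025 = ±1.960
p-value = 0.1433
Decision: fail to reject H₀ at α = 0.05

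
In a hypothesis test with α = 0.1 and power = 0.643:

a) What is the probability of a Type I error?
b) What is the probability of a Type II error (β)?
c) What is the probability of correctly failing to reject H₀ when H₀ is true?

Answer: a) 0.1, b) 0.357, c) 0.9

Derivation:
a) Type I error probability = α = 0.1
b) Power = P(reject H₀ | H₁ true) = 1 - β = 0.643, so Type II error probability = β = 1 - Power = 0.357
c) P(fail to reject H₀ | H₀ true) = 1 - α = 0.9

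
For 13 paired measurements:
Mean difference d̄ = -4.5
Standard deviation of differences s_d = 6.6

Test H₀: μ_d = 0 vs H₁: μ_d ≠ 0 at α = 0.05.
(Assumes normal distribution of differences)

df = n - 1 = 12
SE = s_d/√n = 6.6/√13 = 1.8305
t = d̄/SE = -4.5/1.8305 = -2.4583
Critical value: t_{0.025,12} = ±2.179
p-value ≈ 0.0301
Decision: reject H₀

Answer: t = -2.4583, reject H₀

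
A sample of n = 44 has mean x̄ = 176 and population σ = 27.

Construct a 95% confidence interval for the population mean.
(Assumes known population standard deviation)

Answer: (168.0220, 183.9780)

Derivation:
Confidence level: 95%, α = 0.05
z_0.025 = 1.960
SE = σ/√n = 27/√44 = 4.0704
Margin of error = 1.960 × 4.0704 = 7.9780
CI: x̄ ± margin = 176 ± 7.9780
CI: (168.0220, 183.9780)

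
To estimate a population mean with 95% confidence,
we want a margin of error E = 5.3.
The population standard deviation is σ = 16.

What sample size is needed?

Answer: n = 36

Derivation:
z_0.025 = 1.960
n = (z×σ/E)² = (1.960×16/5.3)²
n = 35.0107
Round up: n = 36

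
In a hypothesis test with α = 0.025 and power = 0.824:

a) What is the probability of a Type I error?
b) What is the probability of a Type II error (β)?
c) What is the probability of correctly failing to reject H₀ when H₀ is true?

a) Type I error probability = α = 0.025
b) Power = P(reject H₀ | H₁ true) = 1 - β = 0.824, so Type II error probability = β = 1 - Power = 0.176
c) P(fail to reject H₀ | H₀ true) = 1 - α = 0.975

Answer: a) 0.025, b) 0.176, c) 0.975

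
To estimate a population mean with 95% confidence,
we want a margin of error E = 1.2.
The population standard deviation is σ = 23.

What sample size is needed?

z_0.025 = 1.960
n = (z×σ/E)² = (1.960×23/1.2)²
n = 1411.2544
Round up: n = 1412

Answer: n = 1412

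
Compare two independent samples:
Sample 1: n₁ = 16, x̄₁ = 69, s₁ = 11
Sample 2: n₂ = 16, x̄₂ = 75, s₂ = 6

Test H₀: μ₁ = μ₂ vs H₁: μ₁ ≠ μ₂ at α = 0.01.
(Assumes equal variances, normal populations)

Pooled variance: s²_p = [15×11² + 15×6²]/(30) = 78.5000
s_p = 8.8600
SE = s_p×√(1/n₁ + 1/n₂) = 8.8600×√(1/16 + 1/16) = 3.1325
t = (x̄₁ - x̄₂)/SE = (69 - 75)/3.1325 = -1.9154
df = 30, t-critical = ±2.750
Decision: fail to reject H₀

Answer: t = -1.9154, fail to reject H₀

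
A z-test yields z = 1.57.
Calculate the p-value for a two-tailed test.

For z = 1.57:
p = 2×P(Z > |1.57|) = 2×(1 - Φ(1.57)) = 0.1164

Answer: p-value ≈ 0.1164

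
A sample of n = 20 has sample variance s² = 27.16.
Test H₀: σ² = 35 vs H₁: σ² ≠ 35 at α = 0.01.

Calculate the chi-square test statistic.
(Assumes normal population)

Answer: χ² = 14.7440, fail to reject H₀

Derivation:
df = n - 1 = 19
χ² = (n-1)s²/σ₀² = 19×27.16/35 = 14.7440
Critical values: χ²_{0.995,19} = 6.844, χ²_{0.005,19} = 38.582
Rejection region: χ² < 6.844 or χ² > 38.582
Decision: fail to reject H₀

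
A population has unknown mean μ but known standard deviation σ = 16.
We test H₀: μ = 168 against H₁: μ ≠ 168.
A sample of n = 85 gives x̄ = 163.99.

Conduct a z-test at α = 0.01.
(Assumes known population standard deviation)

Standard error: SE = σ/√n = 16/√85 = 1.7354
z-statistic: z = (x̄ - μ₀)/SE = (163.99 - 168)/1.7354 = -2.3107
Critical value: ±2.576
p-value = 0.0208
Decision: fail to reject H₀

Answer: z = -2.3107, fail to reject H₀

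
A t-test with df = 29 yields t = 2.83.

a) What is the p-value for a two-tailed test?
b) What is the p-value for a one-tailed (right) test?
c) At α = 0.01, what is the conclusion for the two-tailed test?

Answer: a) 0.0084, b) 0.0042, c) reject H₀

Derivation:
Using t-distribution with df = 29:
a) Two-tailed: p = 2×P(T > 2.83) = 0.0084
b) One-tailed: p = P(T > 2.83) = 0.0042
c) 0.0084 < 0.01, reject H₀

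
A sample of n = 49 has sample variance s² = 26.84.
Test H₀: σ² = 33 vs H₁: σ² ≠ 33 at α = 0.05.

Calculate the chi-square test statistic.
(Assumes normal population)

Answer: χ² = 39.0400, fail to reject H₀

Derivation:
df = n - 1 = 48
χ² = (n-1)s²/σ₀² = 48×26.84/33 = 39.0400
Critical values: χ²_{0.975,48} = 30.755, χ²_{0.025,48} = 69.023
Rejection region: χ² < 30.755 or χ² > 69.023
Decision: fail to reject H₀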